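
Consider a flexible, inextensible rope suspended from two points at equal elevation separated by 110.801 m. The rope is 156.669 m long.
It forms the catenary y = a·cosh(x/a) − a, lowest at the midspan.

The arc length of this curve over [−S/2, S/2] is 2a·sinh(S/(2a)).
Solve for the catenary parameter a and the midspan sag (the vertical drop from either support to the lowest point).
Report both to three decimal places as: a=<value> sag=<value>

a=37.156 sag=49.544

seed: a₀ = √(S³/(24(L−S))) = √(110.801³/(24·45.868)) = 35.152401
iter 1: u=1.576009  f(a)=+6.045e+00  f'(a)=-3.318e+00  a ← 35.152401 − (+6.045e+00/-3.318e+00) = 36.974276
iter 2: u=1.498353  f(a)=+5.018e-01  f'(a)=-2.788e+00  a ← 36.974276 − (+5.018e-01/-2.788e+00) = 37.154236
iter 3: u=1.491095  f(a)=+4.148e-03  f'(a)=-2.742e+00  a ← 37.154236 − (+4.148e-03/-2.742e+00) = 37.155748
iter 4: u=1.491034  f(a)=+2.887e-07  f'(a)=-2.742e+00  a ← 37.155748 − (+2.887e-07/-2.742e+00) = 37.155748
iter 5: u=1.491034  f(a)=+5.684e-14  f'(a)=-2.742e+00  a ← 37.155748 − (+5.684e-14/-2.742e+00) = 37.155748
converged: |Δa| < 1e-12 after 5 iterations
sag = a·(cosh(S/(2a)) − 1) = 37.155748·(cosh(1.491034) − 1) = 49.543984
T_max/T_min = cosh(S/(2a)) = 2.333414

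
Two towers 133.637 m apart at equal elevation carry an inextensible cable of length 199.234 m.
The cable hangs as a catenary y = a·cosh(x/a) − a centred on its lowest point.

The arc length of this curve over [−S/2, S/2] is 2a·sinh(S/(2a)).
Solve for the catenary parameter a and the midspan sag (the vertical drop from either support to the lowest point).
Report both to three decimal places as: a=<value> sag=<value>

seed: a₀ = √(S³/(24(L−S))) = √(133.637³/(24·65.597)) = 38.935205
iter 1: u=1.716146  f(a)=+1.037e+01  f'(a)=-4.472e+00  a ← 38.935205 − (+1.037e+01/-4.472e+00) = 41.252967
iter 2: u=1.619726  f(a)=+9.977e-01  f'(a)=-3.649e+00  a ← 41.252967 − (+9.977e-01/-3.649e+00) = 41.526364
iter 3: u=1.609062  f(a)=+1.142e-02  f'(a)=-3.566e+00  a ← 41.526364 − (+1.142e-02/-3.566e+00) = 41.529566
iter 4: u=1.608938  f(a)=+1.533e-06  f'(a)=-3.565e+00  a ← 41.529566 − (+1.533e-06/-3.565e+00) = 41.529566
iter 5: u=1.608938  f(a)=+2.842e-14  f'(a)=-3.565e+00  a ← 41.529566 − (+2.842e-14/-3.565e+00) = 41.529566
converged: |Δa| < 1e-12 after 5 iterations
sag = a·(cosh(S/(2a)) − 1) = 41.529566·(cosh(1.608938) − 1) = 66.397500
T_max/T_min = cosh(S/(2a)) = 2.598801

a=41.530 sag=66.397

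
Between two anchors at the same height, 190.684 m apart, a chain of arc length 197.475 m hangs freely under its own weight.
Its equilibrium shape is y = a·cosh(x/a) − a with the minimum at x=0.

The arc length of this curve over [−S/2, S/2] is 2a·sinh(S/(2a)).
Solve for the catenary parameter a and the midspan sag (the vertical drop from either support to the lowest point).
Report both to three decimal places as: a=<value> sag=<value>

seed: a₀ = √(S³/(24(L−S))) = √(190.684³/(24·6.791)) = 206.252345
iter 1: u=0.462259  f(a)=+7.293e-02  f'(a)=-6.727e-02  a ← 206.252345 − (+7.293e-02/-6.727e-02) = 207.336442
iter 2: u=0.459842  f(a)=+5.790e-04  f'(a)=-6.620e-02  a ← 207.336442 − (+5.790e-04/-6.620e-02) = 207.345187
iter 3: u=0.459823  f(a)=+3.714e-08  f'(a)=-6.620e-02  a ← 207.345187 − (+3.714e-08/-6.620e-02) = 207.345187
iter 4: u=0.459823  f(a)=-2.842e-14  f'(a)=-6.620e-02  a ← 207.345187 − (-2.842e-14/-6.620e-02) = 207.345187
converged: |Δa| < 1e-12 after 4 iterations
sag = a·(cosh(S/(2a)) − 1) = 207.345187·(cosh(0.459823) − 1) = 22.309163
T_max/T_min = cosh(S/(2a)) = 1.107594

a=207.345 sag=22.309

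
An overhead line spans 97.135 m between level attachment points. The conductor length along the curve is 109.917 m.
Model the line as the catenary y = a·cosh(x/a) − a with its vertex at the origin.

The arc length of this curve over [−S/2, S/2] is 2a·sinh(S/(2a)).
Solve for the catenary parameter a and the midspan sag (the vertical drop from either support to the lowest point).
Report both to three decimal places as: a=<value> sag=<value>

seed: a₀ = √(S³/(24(L−S))) = √(97.135³/(24·12.782)) = 54.658611
iter 1: u=0.888561  f(a)=+5.142e-01  f'(a)=-5.057e-01  a ← 54.658611 − (+5.142e-01/-5.057e-01) = 55.675417
iter 2: u=0.872333  f(a)=+1.470e-02  f'(a)=-4.771e-01  a ← 55.675417 − (+1.470e-02/-4.771e-01) = 55.706223
iter 3: u=0.871851  f(a)=+1.280e-05  f'(a)=-4.763e-01  a ← 55.706223 − (+1.280e-05/-4.763e-01) = 55.706250
iter 4: u=0.871850  f(a)=+9.720e-12  f'(a)=-4.763e-01  a ← 55.706250 − (+9.720e-12/-4.763e-01) = 55.706250
converged: |Δa| < 1e-12 after 4 iterations
sag = a·(cosh(S/(2a)) − 1) = 55.706250·(cosh(0.871850) − 1) = 22.547331
T_max/T_min = cosh(S/(2a)) = 1.404754

a=55.706 sag=22.547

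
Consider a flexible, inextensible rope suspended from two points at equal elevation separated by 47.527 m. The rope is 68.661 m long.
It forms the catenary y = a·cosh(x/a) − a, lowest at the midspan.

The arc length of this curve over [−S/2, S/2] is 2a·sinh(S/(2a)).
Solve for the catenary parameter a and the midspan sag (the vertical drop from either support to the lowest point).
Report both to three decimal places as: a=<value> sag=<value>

a=15.434 sag=22.206

seed: a₀ = √(S³/(24(L−S))) = √(47.527³/(24·21.134)) = 14.548363
iter 1: u=1.633414  f(a)=+3.005e+00  f'(a)=-3.758e+00  a ← 14.548363 − (+3.005e+00/-3.758e+00) = 15.348021
iter 2: u=1.548310  f(a)=+2.656e-01  f'(a)=-3.121e+00  a ← 15.348021 − (+2.656e-01/-3.121e+00) = 15.433119
iter 3: u=1.539773  f(a)=+2.518e-03  f'(a)=-3.062e+00  a ← 15.433119 − (+2.518e-03/-3.062e+00) = 15.433941
iter 4: u=1.539691  f(a)=+2.311e-07  f'(a)=-3.061e+00  a ← 15.433941 − (+2.311e-07/-3.061e+00) = 15.433941
iter 5: u=1.539691  f(a)=-1.421e-14  f'(a)=-3.061e+00  a ← 15.433941 − (-1.421e-14/-3.061e+00) = 15.433941
converged: |Δa| < 1e-12 after 5 iterations
sag = a·(cosh(S/(2a)) − 1) = 15.433941·(cosh(1.539691) − 1) = 22.206327
T_max/T_min = cosh(S/(2a)) = 2.438798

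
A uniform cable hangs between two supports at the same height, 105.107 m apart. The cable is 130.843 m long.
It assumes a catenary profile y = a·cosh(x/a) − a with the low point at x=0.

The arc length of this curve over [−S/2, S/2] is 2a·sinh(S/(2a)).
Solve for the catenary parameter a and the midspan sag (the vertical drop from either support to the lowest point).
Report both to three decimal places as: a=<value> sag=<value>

a=44.868 sag=34.461

seed: a₀ = √(S³/(24(L−S))) = √(105.107³/(24·25.736)) = 43.358207
iter 1: u=1.212077  f(a)=+1.958e+00  f'(a)=-1.371e+00  a ← 43.358207 − (+1.958e+00/-1.371e+00) = 44.786401
iter 2: u=1.173425  f(a)=+1.009e-01  f'(a)=-1.233e+00  a ← 44.786401 − (+1.009e-01/-1.233e+00) = 44.868241
iter 3: u=1.171285  f(a)=+3.002e-04  f'(a)=-1.226e+00  a ← 44.868241 − (+3.002e-04/-1.226e+00) = 44.868486
iter 4: u=1.171279  f(a)=+2.675e-09  f'(a)=-1.226e+00  a ← 44.868486 − (+2.675e-09/-1.226e+00) = 44.868486
iter 5: u=1.171279  f(a)=-2.842e-14  f'(a)=-1.226e+00  a ← 44.868486 − (-2.842e-14/-1.226e+00) = 44.868486
converged: |Δa| < 1e-12 after 5 iterations
sag = a·(cosh(S/(2a)) − 1) = 44.868486·(cosh(1.171279) − 1) = 34.460914
T_max/T_min = cosh(S/(2a)) = 1.768043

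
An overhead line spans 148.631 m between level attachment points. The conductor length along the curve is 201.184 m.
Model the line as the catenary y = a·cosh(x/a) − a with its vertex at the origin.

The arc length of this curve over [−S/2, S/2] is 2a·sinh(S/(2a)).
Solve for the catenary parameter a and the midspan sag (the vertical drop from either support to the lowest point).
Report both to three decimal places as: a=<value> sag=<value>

seed: a₀ = √(S³/(24(L−S))) = √(148.631³/(24·52.553)) = 51.022264
iter 1: u=1.456531  f(a)=+5.865e+00  f'(a)=-2.531e+00  a ← 51.022264 − (+5.865e+00/-2.531e+00) = 53.338918
iter 2: u=1.393270  f(a)=+4.231e-01  f'(a)=-2.178e+00  a ← 53.338918 − (+4.231e-01/-2.178e+00) = 53.533143
iter 3: u=1.388215  f(a)=+2.580e-03  f'(a)=-2.152e+00  a ← 53.533143 − (+2.580e-03/-2.152e+00) = 53.534343
iter 4: u=1.388184  f(a)=+9.727e-08  f'(a)=-2.152e+00  a ← 53.534343 − (+9.727e-08/-2.152e+00) = 53.534343
iter 5: u=1.388184  f(a)=+0.000e+00  f'(a)=-2.152e+00  a ← 53.534343 − (+0.000e+00/-2.152e+00) = 53.534343
converged: |Δa| < 1e-12 after 5 iterations
sag = a·(cosh(S/(2a)) − 1) = 53.534343·(cosh(1.388184) − 1) = 60.415981
T_max/T_min = cosh(S/(2a)) = 2.128546

a=53.534 sag=60.416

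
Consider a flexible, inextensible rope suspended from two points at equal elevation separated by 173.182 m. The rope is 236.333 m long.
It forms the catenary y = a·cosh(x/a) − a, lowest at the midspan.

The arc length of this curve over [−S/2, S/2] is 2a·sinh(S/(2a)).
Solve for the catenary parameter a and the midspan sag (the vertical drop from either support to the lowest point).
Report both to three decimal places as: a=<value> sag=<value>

a=61.507 sag=71.709

seed: a₀ = √(S³/(24(L−S))) = √(173.182³/(24·63.151)) = 58.540764
iter 1: u=1.479157  f(a)=+7.279e+00  f'(a)=-2.668e+00  a ← 58.540764 − (+7.279e+00/-2.668e+00) = 61.269234
iter 2: u=1.413287  f(a)=+5.399e-01  f'(a)=-2.286e+00  a ← 61.269234 − (+5.399e-01/-2.286e+00) = 61.505433
iter 3: u=1.407859  f(a)=+3.495e-03  f'(a)=-2.256e+00  a ← 61.505433 − (+3.495e-03/-2.256e+00) = 61.506982
iter 4: u=1.407824  f(a)=+1.486e-07  f'(a)=-2.256e+00  a ← 61.506982 − (+1.486e-07/-2.256e+00) = 61.506982
iter 5: u=1.407824  f(a)=-2.842e-14  f'(a)=-2.256e+00  a ← 61.506982 − (-2.842e-14/-2.256e+00) = 61.506982
converged: |Δa| < 1e-12 after 5 iterations
sag = a·(cosh(S/(2a)) − 1) = 61.506982·(cosh(1.407824) − 1) = 71.708747
T_max/T_min = cosh(S/(2a)) = 2.165864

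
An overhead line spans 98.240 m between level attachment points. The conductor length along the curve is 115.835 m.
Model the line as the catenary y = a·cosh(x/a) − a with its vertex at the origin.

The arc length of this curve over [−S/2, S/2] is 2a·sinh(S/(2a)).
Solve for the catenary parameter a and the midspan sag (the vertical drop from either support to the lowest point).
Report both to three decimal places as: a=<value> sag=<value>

seed: a₀ = √(S³/(24(L−S))) = √(98.240³/(24·17.595)) = 47.384061
iter 1: u=1.036636  f(a)=+9.699e-01  f'(a)=-8.256e-01  a ← 47.384061 − (+9.699e-01/-8.256e-01) = 48.558916
iter 2: u=1.011555  f(a)=+3.725e-02  f'(a)=-7.633e-01  a ← 48.558916 − (+3.725e-02/-7.633e-01) = 48.607712
iter 3: u=1.010539  f(a)=+5.978e-05  f'(a)=-7.608e-01  a ← 48.607712 − (+5.978e-05/-7.608e-01) = 48.607791
iter 4: u=1.010538  f(a)=+1.545e-10  f'(a)=-7.608e-01  a ← 48.607791 − (+1.545e-10/-7.608e-01) = 48.607791
iter 5: u=1.010538  f(a)=-1.421e-14  f'(a)=-7.608e-01  a ← 48.607791 − (-1.421e-14/-7.608e-01) = 48.607791
converged: |Δa| < 1e-12 after 5 iterations
sag = a·(cosh(S/(2a)) − 1) = 48.607791·(cosh(1.010538) − 1) = 27.004074
T_max/T_min = cosh(S/(2a)) = 1.555550

a=48.608 sag=27.004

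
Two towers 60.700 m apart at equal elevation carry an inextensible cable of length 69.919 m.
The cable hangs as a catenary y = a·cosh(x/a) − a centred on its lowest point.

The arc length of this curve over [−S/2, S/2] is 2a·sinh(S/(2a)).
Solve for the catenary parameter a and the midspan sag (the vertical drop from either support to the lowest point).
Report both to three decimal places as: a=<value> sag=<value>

seed: a₀ = √(S³/(24(L−S))) = √(60.700³/(24·9.219)) = 31.793293
iter 1: u=0.954604  f(a)=+4.293e-01  f'(a)=-6.345e-01  a ← 31.793293 − (+4.293e-01/-6.345e-01) = 32.469823
iter 2: u=0.934714  f(a)=+1.408e-02  f'(a)=-5.935e-01  a ← 32.469823 − (+1.408e-02/-5.935e-01) = 32.493554
iter 3: u=0.934031  f(a)=+1.630e-05  f'(a)=-5.921e-01  a ← 32.493554 − (+1.630e-05/-5.921e-01) = 32.493582
iter 4: u=0.934031  f(a)=+2.190e-11  f'(a)=-5.921e-01  a ← 32.493582 − (+2.190e-11/-5.921e-01) = 32.493582
iter 5: u=0.934031  f(a)=+0.000e+00  f'(a)=-5.921e-01  a ← 32.493582 − (+0.000e+00/-5.921e-01) = 32.493582
converged: |Δa| < 1e-12 after 5 iterations
sag = a·(cosh(S/(2a)) − 1) = 32.493582·(cosh(0.934031) − 1) = 15.234811
T_max/T_min = cosh(S/(2a)) = 1.468856

a=32.494 sag=15.235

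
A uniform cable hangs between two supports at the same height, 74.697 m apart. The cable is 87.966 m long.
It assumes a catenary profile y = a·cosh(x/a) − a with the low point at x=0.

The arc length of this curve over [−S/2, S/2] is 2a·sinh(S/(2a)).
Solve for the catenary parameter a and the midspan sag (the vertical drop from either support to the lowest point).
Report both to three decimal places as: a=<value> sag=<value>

a=37.104 sag=20.439

seed: a₀ = √(S³/(24(L−S))) = √(74.697³/(24·13.269)) = 36.176789
iter 1: u=1.032388  f(a)=+7.253e-01  f'(a)=-8.148e-01  a ← 36.176789 − (+7.253e-01/-8.148e-01) = 37.067006
iter 2: u=1.007594  f(a)=+2.764e-02  f'(a)=-7.538e-01  a ← 37.067006 − (+2.764e-02/-7.538e-01) = 37.103670
iter 3: u=1.006599  f(a)=+4.364e-05  f'(a)=-7.514e-01  a ← 37.103670 − (+4.364e-05/-7.514e-01) = 37.103728
iter 4: u=1.006597  f(a)=+1.092e-10  f'(a)=-7.514e-01  a ← 37.103728 − (+1.092e-10/-7.514e-01) = 37.103728
iter 5: u=1.006597  f(a)=+0.000e+00  f'(a)=-7.514e-01  a ← 37.103728 − (+0.000e+00/-7.514e-01) = 37.103728
converged: |Δa| < 1e-12 after 5 iterations
sag = a·(cosh(S/(2a)) − 1) = 37.103728·(cosh(1.006597) − 1) = 20.439221
T_max/T_min = cosh(S/(2a)) = 1.550867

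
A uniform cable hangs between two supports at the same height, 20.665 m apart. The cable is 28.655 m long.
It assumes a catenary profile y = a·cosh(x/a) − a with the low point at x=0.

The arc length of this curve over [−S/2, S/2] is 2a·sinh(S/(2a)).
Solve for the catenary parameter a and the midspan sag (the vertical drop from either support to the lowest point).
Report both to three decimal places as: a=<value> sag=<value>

seed: a₀ = √(S³/(24(L−S))) = √(20.665³/(24·7.990)) = 6.783817
iter 1: u=1.523110  f(a)=+9.797e-01  f'(a)=-2.949e+00  a ← 6.783817 − (+9.797e-01/-2.949e+00) = 7.115979
iter 2: u=1.452014  f(a)=+7.655e-02  f'(a)=-2.505e+00  a ← 7.115979 − (+7.655e-02/-2.505e+00) = 7.146539
iter 3: u=1.445805  f(a)=+5.549e-04  f'(a)=-2.469e+00  a ← 7.146539 − (+5.549e-04/-2.469e+00) = 7.146763
iter 4: u=1.445759  f(a)=+2.963e-08  f'(a)=-2.468e+00  a ← 7.146763 − (+2.963e-08/-2.468e+00) = 7.146763
iter 5: u=1.445759  f(a)=+3.553e-15  f'(a)=-2.468e+00  a ← 7.146763 − (+3.553e-15/-2.468e+00) = 7.146763
converged: |Δa| < 1e-12 after 5 iterations
sag = a·(cosh(S/(2a)) − 1) = 7.146763·(cosh(1.445759) − 1) = 8.864279
T_max/T_min = cosh(S/(2a)) = 2.240321

a=7.147 sag=8.864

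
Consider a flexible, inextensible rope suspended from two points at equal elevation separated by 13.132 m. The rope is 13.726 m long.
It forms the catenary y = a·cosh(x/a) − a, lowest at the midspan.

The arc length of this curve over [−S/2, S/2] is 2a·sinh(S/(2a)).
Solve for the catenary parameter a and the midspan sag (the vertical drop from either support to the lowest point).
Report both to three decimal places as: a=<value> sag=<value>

seed: a₀ = √(S³/(24(L−S))) = √(13.132³/(24·0.594)) = 12.603683
iter 1: u=0.520959  f(a)=+8.113e-03  f'(a)=-9.684e-02  a ← 12.603683 − (+8.113e-03/-9.684e-02) = 12.687457
iter 2: u=0.517519  f(a)=+8.160e-05  f'(a)=-9.490e-02  a ← 12.687457 − (+8.160e-05/-9.490e-02) = 12.688317
iter 3: u=0.517484  f(a)=+8.441e-09  f'(a)=-9.488e-02  a ← 12.688317 − (+8.441e-09/-9.488e-02) = 12.688317
iter 4: u=0.517484  f(a)=+0.000e+00  f'(a)=-9.488e-02  a ← 12.688317 − (+0.000e+00/-9.488e-02) = 12.688317
converged: |Δa| < 1e-12 after 4 iterations
sag = a·(cosh(S/(2a)) − 1) = 12.688317·(cosh(0.517484) − 1) = 1.737152
T_max/T_min = cosh(S/(2a)) = 1.136910

a=12.688 sag=1.737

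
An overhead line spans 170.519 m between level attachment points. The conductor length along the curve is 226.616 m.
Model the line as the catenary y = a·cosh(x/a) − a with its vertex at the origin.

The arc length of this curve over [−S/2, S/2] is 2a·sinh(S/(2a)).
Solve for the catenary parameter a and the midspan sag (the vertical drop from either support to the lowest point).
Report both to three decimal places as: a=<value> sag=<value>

a=63.478 sag=66.399

seed: a₀ = √(S³/(24(L−S))) = √(170.519³/(24·56.097)) = 60.685331
iter 1: u=1.404944  f(a)=+5.804e+00  f'(a)=-2.240e+00  a ← 60.685331 − (+5.804e+00/-2.240e+00) = 63.275883
iter 2: u=1.347425  f(a)=+3.923e-01  f'(a)=-1.947e+00  a ← 63.275883 − (+3.923e-01/-1.947e+00) = 63.477403
iter 3: u=1.343147  f(a)=+2.080e-03  f'(a)=-1.926e+00  a ← 63.477403 − (+2.080e-03/-1.926e+00) = 63.478483
iter 4: u=1.343124  f(a)=+5.916e-08  f'(a)=-1.926e+00  a ← 63.478483 − (+5.916e-08/-1.926e+00) = 63.478483
iter 5: u=1.343124  f(a)=+2.842e-14  f'(a)=-1.926e+00  a ← 63.478483 − (+2.842e-14/-1.926e+00) = 63.478483
converged: |Δa| < 1e-12 after 5 iterations
sag = a·(cosh(S/(2a)) − 1) = 63.478483·(cosh(1.343124) − 1) = 66.399231
T_max/T_min = cosh(S/(2a)) = 2.046012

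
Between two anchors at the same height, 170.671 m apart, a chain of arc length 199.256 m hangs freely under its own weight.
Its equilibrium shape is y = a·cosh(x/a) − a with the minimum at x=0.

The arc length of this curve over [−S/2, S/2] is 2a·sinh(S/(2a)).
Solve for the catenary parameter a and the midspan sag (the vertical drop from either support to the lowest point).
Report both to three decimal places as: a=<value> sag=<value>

a=87.187 sag=45.204

seed: a₀ = √(S³/(24(L−S))) = √(170.671³/(24·28.585)) = 85.126520
iter 1: u=1.002455  f(a)=+1.471e+00  f'(a)=-7.415e-01  a ← 85.126520 − (+1.471e+00/-7.415e-01) = 87.110384
iter 2: u=0.979625  f(a)=+5.300e-02  f'(a)=-6.890e-01  a ← 87.110384 − (+5.300e-02/-6.890e-01) = 87.187306
iter 3: u=0.978761  f(a)=+7.448e-05  f'(a)=-6.871e-01  a ← 87.187306 − (+7.448e-05/-6.871e-01) = 87.187414
iter 4: u=0.978759  f(a)=+1.475e-10  f'(a)=-6.870e-01  a ← 87.187414 − (+1.475e-10/-6.870e-01) = 87.187414
iter 5: u=0.978759  f(a)=+0.000e+00  f'(a)=-6.870e-01  a ← 87.187414 − (+0.000e+00/-6.870e-01) = 87.187414
converged: |Δa| < 1e-12 after 5 iterations
sag = a·(cosh(S/(2a)) − 1) = 87.187414·(cosh(0.978759) − 1) = 45.203611
T_max/T_min = cosh(S/(2a)) = 1.518465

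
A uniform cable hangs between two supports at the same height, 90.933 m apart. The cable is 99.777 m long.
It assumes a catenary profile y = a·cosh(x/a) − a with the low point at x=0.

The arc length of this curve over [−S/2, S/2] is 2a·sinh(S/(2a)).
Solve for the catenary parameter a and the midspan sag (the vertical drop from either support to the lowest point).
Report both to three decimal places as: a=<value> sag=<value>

a=60.368 sag=17.946

seed: a₀ = √(S³/(24(L−S))) = √(90.933³/(24·8.844)) = 59.518543
iter 1: u=0.763905  f(a)=+2.617e-01  f'(a)=-3.149e-01  a ← 59.518543 − (+2.617e-01/-3.149e-01) = 60.349496
iter 2: u=0.753387  f(a)=+5.581e-03  f'(a)=-3.016e-01  a ← 60.349496 − (+5.581e-03/-3.016e-01) = 60.367999
iter 3: u=0.753156  f(a)=+2.661e-06  f'(a)=-3.013e-01  a ← 60.367999 − (+2.661e-06/-3.013e-01) = 60.368008
iter 4: u=0.753156  f(a)=+6.253e-13  f'(a)=-3.013e-01  a ← 60.368008 − (+6.253e-13/-3.013e-01) = 60.368008
converged: |Δa| < 1e-12 after 4 iterations
sag = a·(cosh(S/(2a)) − 1) = 60.368008·(cosh(0.753156) − 1) = 17.946479
T_max/T_min = cosh(S/(2a)) = 1.297285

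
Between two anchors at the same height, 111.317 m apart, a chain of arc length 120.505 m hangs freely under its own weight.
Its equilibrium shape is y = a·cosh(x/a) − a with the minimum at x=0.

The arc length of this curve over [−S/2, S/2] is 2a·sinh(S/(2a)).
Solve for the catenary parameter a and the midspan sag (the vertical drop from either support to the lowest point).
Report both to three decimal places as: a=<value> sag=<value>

a=80.052 sag=20.141

seed: a₀ = √(S³/(24(L−S))) = √(111.317³/(24·9.188)) = 79.090829
iter 1: u=0.703729  f(a)=+2.302e-01  f'(a)=-2.441e-01  a ← 79.090829 − (+2.302e-01/-2.441e-01) = 80.034118
iter 2: u=0.695435  f(a)=+4.183e-03  f'(a)=-2.353e-01  a ← 80.034118 − (+4.183e-03/-2.353e-01) = 80.051900
iter 3: u=0.695280  f(a)=+1.438e-06  f'(a)=-2.351e-01  a ← 80.051900 − (+1.438e-06/-2.351e-01) = 80.051906
iter 4: u=0.695280  f(a)=+1.705e-13  f'(a)=-2.351e-01  a ← 80.051906 − (+1.705e-13/-2.351e-01) = 80.051906
converged: |Δa| < 1e-12 after 4 iterations
sag = a·(cosh(S/(2a)) − 1) = 80.051906·(cosh(0.695280) − 1) = 20.141264
T_max/T_min = cosh(S/(2a)) = 1.251603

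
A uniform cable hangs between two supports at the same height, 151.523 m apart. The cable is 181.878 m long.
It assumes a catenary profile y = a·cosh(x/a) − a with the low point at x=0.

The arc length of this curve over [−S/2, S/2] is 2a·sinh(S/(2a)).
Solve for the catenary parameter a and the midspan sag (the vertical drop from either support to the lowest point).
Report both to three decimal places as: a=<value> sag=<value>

a=71.090 sag=44.338

seed: a₀ = √(S³/(24(L−S))) = √(151.523³/(24·30.355)) = 69.103032
iter 1: u=1.096356  f(a)=+1.877e+00  f'(a)=-9.888e-01  a ← 69.103032 − (+1.877e+00/-9.888e-01) = 71.001757
iter 2: u=1.067037  f(a)=+8.016e-02  f'(a)=-9.060e-01  a ← 71.001757 − (+8.016e-02/-9.060e-01) = 71.090237
iter 3: u=1.065709  f(a)=+1.606e-04  f'(a)=-9.023e-01  a ← 71.090237 − (+1.606e-04/-9.023e-01) = 71.090415
iter 4: u=1.065706  f(a)=+6.471e-10  f'(a)=-9.023e-01  a ← 71.090415 − (+6.471e-10/-9.023e-01) = 71.090415
iter 5: u=1.065706  f(a)=+2.842e-14  f'(a)=-9.023e-01  a ← 71.090415 − (+2.842e-14/-9.023e-01) = 71.090415
converged: |Δa| < 1e-12 after 5 iterations
sag = a·(cosh(S/(2a)) − 1) = 71.090415·(cosh(1.065706) − 1) = 44.338129
T_max/T_min = cosh(S/(2a)) = 1.623686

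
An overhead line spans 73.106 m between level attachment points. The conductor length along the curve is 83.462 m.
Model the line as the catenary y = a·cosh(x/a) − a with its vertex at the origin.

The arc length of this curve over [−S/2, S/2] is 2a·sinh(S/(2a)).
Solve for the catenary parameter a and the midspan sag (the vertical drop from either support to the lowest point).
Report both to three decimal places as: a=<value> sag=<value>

seed: a₀ = √(S³/(24(L−S))) = √(73.106³/(24·10.356)) = 39.648603
iter 1: u=0.921924  f(a)=+4.491e-01  f'(a)=-5.682e-01  a ← 39.648603 − (+4.491e-01/-5.682e-01) = 40.439075
iter 2: u=0.903903  f(a)=+1.378e-02  f'(a)=-5.338e-01  a ← 40.439075 − (+1.378e-02/-5.338e-01) = 40.464896
iter 3: u=0.903326  f(a)=+1.389e-05  f'(a)=-5.327e-01  a ← 40.464896 − (+1.389e-05/-5.327e-01) = 40.464922
iter 4: u=0.903326  f(a)=+1.415e-11  f'(a)=-5.327e-01  a ← 40.464922 − (+1.415e-11/-5.327e-01) = 40.464922
converged: |Δa| < 1e-12 after 4 iterations
sag = a·(cosh(S/(2a)) − 1) = 40.464922·(cosh(0.903326) − 1) = 17.663266
T_max/T_min = cosh(S/(2a)) = 1.436508

a=40.465 sag=17.663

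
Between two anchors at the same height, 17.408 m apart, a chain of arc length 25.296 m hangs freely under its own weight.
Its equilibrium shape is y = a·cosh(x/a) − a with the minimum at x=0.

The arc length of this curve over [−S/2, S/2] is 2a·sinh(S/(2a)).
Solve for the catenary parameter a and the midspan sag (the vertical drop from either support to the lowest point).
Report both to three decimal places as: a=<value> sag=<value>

a=5.606 sag=8.229

seed: a₀ = √(S³/(24(L−S))) = √(17.408³/(24·7.888)) = 5.278788
iter 1: u=1.648863  f(a)=+1.144e+00  f'(a)=-3.884e+00  a ← 5.278788 − (+1.144e+00/-3.884e+00) = 5.573420
iter 2: u=1.561698  f(a)=+1.028e-01  f'(a)=-3.215e+00  a ← 5.573420 − (+1.028e-01/-3.215e+00) = 5.605395
iter 3: u=1.552790  f(a)=+1.010e-03  f'(a)=-3.152e+00  a ← 5.605395 − (+1.010e-03/-3.152e+00) = 5.605716
iter 4: u=1.552701  f(a)=+9.971e-08  f'(a)=-3.151e+00  a ← 5.605716 − (+9.971e-08/-3.151e+00) = 5.605716
iter 5: u=1.552701  f(a)=+0.000e+00  f'(a)=-3.151e+00  a ← 5.605716 − (+0.000e+00/-3.151e+00) = 5.605716
converged: |Δa| < 1e-12 after 5 iterations
sag = a·(cosh(S/(2a)) − 1) = 5.605716·(cosh(1.552701) − 1) = 8.228877
T_max/T_min = cosh(S/(2a)) = 2.467944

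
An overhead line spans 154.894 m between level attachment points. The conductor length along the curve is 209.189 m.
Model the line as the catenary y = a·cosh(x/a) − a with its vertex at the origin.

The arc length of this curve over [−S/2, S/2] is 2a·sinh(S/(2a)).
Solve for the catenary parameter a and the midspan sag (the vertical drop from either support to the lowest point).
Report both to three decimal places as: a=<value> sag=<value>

a=56.011 sag=62.636

seed: a₀ = √(S³/(24(L−S))) = √(154.894³/(24·54.295)) = 53.403086
iter 1: u=1.450235  f(a)=+6.004e+00  f'(a)=-2.494e+00  a ← 53.403086 − (+6.004e+00/-2.494e+00) = 55.810025
iter 2: u=1.387690  f(a)=+4.298e-01  f'(a)=-2.149e+00  a ← 55.810025 − (+4.298e-01/-2.149e+00) = 56.010012
iter 3: u=1.382735  f(a)=+2.578e-03  f'(a)=-2.123e+00  a ← 56.010012 − (+2.578e-03/-2.123e+00) = 56.011226
iter 4: u=1.382705  f(a)=+9.393e-08  f'(a)=-2.123e+00  a ← 56.011226 − (+9.393e-08/-2.123e+00) = 56.011226
iter 5: u=1.382705  f(a)=-5.684e-14  f'(a)=-2.123e+00  a ← 56.011226 − (-5.684e-14/-2.123e+00) = 56.011226
converged: |Δa| < 1e-12 after 5 iterations
sag = a·(cosh(S/(2a)) − 1) = 56.011226·(cosh(1.382705) − 1) = 62.636433
T_max/T_min = cosh(S/(2a)) = 2.118284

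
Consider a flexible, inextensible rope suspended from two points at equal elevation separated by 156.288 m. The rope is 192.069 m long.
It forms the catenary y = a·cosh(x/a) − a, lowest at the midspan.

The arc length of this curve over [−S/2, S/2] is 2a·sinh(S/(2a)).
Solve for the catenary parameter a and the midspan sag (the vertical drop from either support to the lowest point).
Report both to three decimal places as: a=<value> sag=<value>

a=68.853 sag=49.314

seed: a₀ = √(S³/(24(L−S))) = √(156.288³/(24·35.781)) = 66.674013
iter 1: u=1.172031  f(a)=+2.539e+00  f'(a)=-1.228e+00  a ← 66.674013 − (+2.539e+00/-1.228e+00) = 68.741702
iter 2: u=1.136777  f(a)=+1.229e-01  f'(a)=-1.112e+00  a ← 68.741702 − (+1.229e-01/-1.112e+00) = 68.852252
iter 3: u=1.134952  f(a)=+3.204e-04  f'(a)=-1.106e+00  a ← 68.852252 − (+3.204e-04/-1.106e+00) = 68.852541
iter 4: u=1.134947  f(a)=+2.190e-09  f'(a)=-1.106e+00  a ← 68.852541 − (+2.190e-09/-1.106e+00) = 68.852541
iter 5: u=1.134947  f(a)=+1.137e-13  f'(a)=-1.106e+00  a ← 68.852541 − (+1.137e-13/-1.106e+00) = 68.852541
converged: |Δa| < 1e-12 after 5 iterations
sag = a·(cosh(S/(2a)) − 1) = 68.852541·(cosh(1.134947) − 1) = 49.313857
T_max/T_min = cosh(S/(2a)) = 1.716224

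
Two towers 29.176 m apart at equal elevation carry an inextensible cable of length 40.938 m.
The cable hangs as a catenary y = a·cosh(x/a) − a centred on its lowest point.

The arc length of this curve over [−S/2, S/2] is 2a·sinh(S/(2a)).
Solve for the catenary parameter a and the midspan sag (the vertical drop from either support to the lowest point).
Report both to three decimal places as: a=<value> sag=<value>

seed: a₀ = √(S³/(24(L−S))) = √(29.176³/(24·11.762)) = 9.379775
iter 1: u=1.555261  f(a)=+1.507e+00  f'(a)=-3.169e+00  a ← 9.379775 − (+1.507e+00/-3.169e+00) = 9.855340
iter 2: u=1.480213  f(a)=+1.222e-01  f'(a)=-2.674e+00  a ← 9.855340 − (+1.222e-01/-2.674e+00) = 9.901037
iter 3: u=1.473381  f(a)=+9.602e-04  f'(a)=-2.633e+00  a ← 9.901037 − (+9.602e-04/-2.633e+00) = 9.901402
iter 4: u=1.473327  f(a)=+6.030e-08  f'(a)=-2.632e+00  a ← 9.901402 − (+6.030e-08/-2.632e+00) = 9.901402
iter 5: u=1.473327  f(a)=-7.105e-15  f'(a)=-2.632e+00  a ← 9.901402 − (-7.105e-15/-2.632e+00) = 9.901402
converged: |Δa| < 1e-12 after 5 iterations
sag = a·(cosh(S/(2a)) − 1) = 9.901402·(cosh(1.473327) − 1) = 12.836622
T_max/T_min = cosh(S/(2a)) = 2.296445

a=9.901 sag=12.837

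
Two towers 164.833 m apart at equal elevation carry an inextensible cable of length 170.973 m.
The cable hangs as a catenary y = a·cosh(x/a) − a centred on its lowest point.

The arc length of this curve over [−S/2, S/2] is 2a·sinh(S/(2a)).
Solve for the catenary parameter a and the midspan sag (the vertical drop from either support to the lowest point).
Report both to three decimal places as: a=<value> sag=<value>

a=175.298 sag=19.734

seed: a₀ = √(S³/(24(L−S))) = √(164.833³/(24·6.140)) = 174.331729
iter 1: u=0.472757  f(a)=+6.898e-02  f'(a)=-7.203e-02  a ← 174.331729 − (+6.898e-02/-7.203e-02) = 175.289427
iter 2: u=0.470174  f(a)=+5.726e-04  f'(a)=-7.084e-02  a ← 175.289427 − (+5.726e-04/-7.084e-02) = 175.297510
iter 3: u=0.470152  f(a)=+4.018e-08  f'(a)=-7.083e-02  a ← 175.297510 − (+4.018e-08/-7.083e-02) = 175.297510
iter 4: u=0.470152  f(a)=-5.684e-14  f'(a)=-7.083e-02  a ← 175.297510 − (-5.684e-14/-7.083e-02) = 175.297510
converged: |Δa| < 1e-12 after 4 iterations
sag = a·(cosh(S/(2a)) − 1) = 175.297510·(cosh(0.470152) − 1) = 19.733664
T_max/T_min = cosh(S/(2a)) = 1.112572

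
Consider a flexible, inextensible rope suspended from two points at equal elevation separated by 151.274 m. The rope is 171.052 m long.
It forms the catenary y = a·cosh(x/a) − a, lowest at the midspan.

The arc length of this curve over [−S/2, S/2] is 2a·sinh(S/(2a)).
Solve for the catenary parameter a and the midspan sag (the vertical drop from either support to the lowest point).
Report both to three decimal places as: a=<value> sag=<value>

a=87.025 sag=34.992

seed: a₀ = √(S³/(24(L−S))) = √(151.274³/(24·19.778)) = 85.398379
iter 1: u=0.885696  f(a)=+7.904e-01  f'(a)=-5.006e-01  a ← 85.398379 − (+7.904e-01/-5.006e-01) = 86.977400
iter 2: u=0.869617  f(a)=+2.245e-02  f'(a)=-4.725e-01  a ← 86.977400 − (+2.245e-02/-4.725e-01) = 87.024924
iter 3: u=0.869142  f(a)=+1.930e-05  f'(a)=-4.717e-01  a ← 87.024924 − (+1.930e-05/-4.717e-01) = 87.024965
iter 4: u=0.869141  f(a)=+1.427e-11  f'(a)=-4.717e-01  a ← 87.024965 − (+1.427e-11/-4.717e-01) = 87.024965
converged: |Δa| < 1e-12 after 4 iterations
sag = a·(cosh(S/(2a)) − 1) = 87.024965·(cosh(0.869141) − 1) = 34.991596
T_max/T_min = cosh(S/(2a)) = 1.402087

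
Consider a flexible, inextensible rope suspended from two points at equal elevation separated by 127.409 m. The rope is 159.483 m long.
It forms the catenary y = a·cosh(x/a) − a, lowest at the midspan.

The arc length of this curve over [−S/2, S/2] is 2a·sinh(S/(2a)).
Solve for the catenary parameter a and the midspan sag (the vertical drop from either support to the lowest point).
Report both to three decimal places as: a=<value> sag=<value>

seed: a₀ = √(S³/(24(L−S))) = √(127.409³/(24·32.074)) = 51.834388
iter 1: u=1.229001  f(a)=+2.511e+00  f'(a)=-1.435e+00  a ← 51.834388 − (+2.511e+00/-1.435e+00) = 53.584576
iter 2: u=1.188859  f(a)=+1.328e-01  f'(a)=-1.287e+00  a ← 53.584576 − (+1.328e-01/-1.287e+00) = 53.687780
iter 3: u=1.186574  f(a)=+4.172e-04  f'(a)=-1.279e+00  a ← 53.687780 − (+4.172e-04/-1.279e+00) = 53.688107
iter 4: u=1.186566  f(a)=+4.147e-09  f'(a)=-1.279e+00  a ← 53.688107 − (+4.147e-09/-1.279e+00) = 53.688107
iter 5: u=1.186566  f(a)=-2.842e-14  f'(a)=-1.279e+00  a ← 53.688107 − (-2.842e-14/-1.279e+00) = 53.688107
converged: |Δa| < 1e-12 after 5 iterations
sag = a·(cosh(S/(2a)) − 1) = 53.688107·(cosh(1.186566) − 1) = 42.442636
T_max/T_min = cosh(S/(2a)) = 1.790541

a=53.688 sag=42.443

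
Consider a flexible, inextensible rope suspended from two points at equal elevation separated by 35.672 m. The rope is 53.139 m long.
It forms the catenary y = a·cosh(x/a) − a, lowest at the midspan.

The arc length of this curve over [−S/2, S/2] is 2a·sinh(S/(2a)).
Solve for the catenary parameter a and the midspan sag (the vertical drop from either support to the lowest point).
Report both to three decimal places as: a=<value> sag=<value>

a=11.098 sag=17.696

seed: a₀ = √(S³/(24(L−S))) = √(35.672³/(24·17.467)) = 10.405822
iter 1: u=1.714040  f(a)=+2.753e+00  f'(a)=-4.453e+00  a ← 10.405822 − (+2.753e+00/-4.453e+00) = 11.024054
iter 2: u=1.617917  f(a)=+2.644e-01  f'(a)=-3.635e+00  a ← 11.024054 − (+2.644e-01/-3.635e+00) = 11.096793
iter 3: u=1.607311  f(a)=+3.011e-03  f'(a)=-3.553e+00  a ← 11.096793 − (+3.011e-03/-3.553e+00) = 11.097640
iter 4: u=1.607189  f(a)=+4.005e-07  f'(a)=-3.552e+00  a ← 11.097640 − (+4.005e-07/-3.552e+00) = 11.097640
iter 5: u=1.607188  f(a)=+2.132e-14  f'(a)=-3.552e+00  a ← 11.097640 − (+2.132e-14/-3.552e+00) = 11.097640
converged: |Δa| < 1e-12 after 5 iterations
sag = a·(cosh(S/(2a)) − 1) = 11.097640·(cosh(1.607188) − 1) = 17.696386
T_max/T_min = cosh(S/(2a)) = 2.594608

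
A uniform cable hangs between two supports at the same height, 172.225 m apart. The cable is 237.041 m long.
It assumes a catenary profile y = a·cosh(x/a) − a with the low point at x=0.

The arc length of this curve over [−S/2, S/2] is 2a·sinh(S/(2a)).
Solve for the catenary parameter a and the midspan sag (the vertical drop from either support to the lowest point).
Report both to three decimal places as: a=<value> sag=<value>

a=60.296 sag=72.681

seed: a₀ = √(S³/(24(L−S))) = √(172.225³/(24·64.816)) = 57.305665
iter 1: u=1.502687  f(a)=+7.724e+00  f'(a)=-2.816e+00  a ← 57.305665 − (+7.724e+00/-2.816e+00) = 60.048677
iter 2: u=1.434045  f(a)=+5.892e-01  f'(a)=-2.401e+00  a ← 60.048677 − (+5.892e-01/-2.401e+00) = 60.294055
iter 3: u=1.428209  f(a)=+4.055e-03  f'(a)=-2.368e+00  a ← 60.294055 − (+4.055e-03/-2.368e+00) = 60.295767
iter 4: u=1.428168  f(a)=+1.949e-07  f'(a)=-2.368e+00  a ← 60.295767 − (+1.949e-07/-2.368e+00) = 60.295767
iter 5: u=1.428168  f(a)=-5.684e-14  f'(a)=-2.368e+00  a ← 60.295767 − (-5.684e-14/-2.368e+00) = 60.295767
converged: |Δa| < 1e-12 after 5 iterations
sag = a·(cosh(S/(2a)) − 1) = 60.295767·(cosh(1.428168) − 1) = 72.680503
T_max/T_min = cosh(S/(2a)) = 2.205400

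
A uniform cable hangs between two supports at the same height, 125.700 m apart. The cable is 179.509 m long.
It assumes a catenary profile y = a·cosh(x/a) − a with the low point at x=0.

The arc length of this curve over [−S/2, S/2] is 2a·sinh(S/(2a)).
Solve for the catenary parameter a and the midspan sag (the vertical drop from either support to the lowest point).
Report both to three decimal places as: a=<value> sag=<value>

a=41.522 sag=57.372

seed: a₀ = √(S³/(24(L−S))) = √(125.700³/(24·53.809)) = 39.216591
iter 1: u=1.602638  f(a)=+7.348e+00  f'(a)=-3.517e+00  a ← 39.216591 − (+7.348e+00/-3.517e+00) = 41.306047
iter 2: u=1.521569  f(a)=+6.281e-01  f'(a)=-2.939e+00  a ← 41.306047 − (+6.281e-01/-2.939e+00) = 41.519765
iter 3: u=1.513737  f(a)=+5.538e-03  f'(a)=-2.887e+00  a ← 41.519765 − (+5.538e-03/-2.887e+00) = 41.521683
iter 4: u=1.513667  f(a)=+4.388e-07  f'(a)=-2.887e+00  a ← 41.521683 − (+4.388e-07/-2.887e+00) = 41.521683
iter 5: u=1.513667  f(a)=+2.842e-14  f'(a)=-2.887e+00  a ← 41.521683 − (+2.842e-14/-2.887e+00) = 41.521683
converged: |Δa| < 1e-12 after 5 iterations
sag = a·(cosh(S/(2a)) − 1) = 41.521683·(cosh(1.513667) − 1) = 57.371797
T_max/T_min = cosh(S/(2a)) = 2.381731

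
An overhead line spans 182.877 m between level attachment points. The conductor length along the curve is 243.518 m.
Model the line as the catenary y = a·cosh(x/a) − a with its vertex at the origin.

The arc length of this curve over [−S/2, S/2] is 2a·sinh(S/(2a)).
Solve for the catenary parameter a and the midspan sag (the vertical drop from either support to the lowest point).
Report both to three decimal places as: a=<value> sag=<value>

a=67.832 sag=71.547

seed: a₀ = √(S³/(24(L−S))) = √(182.877³/(24·60.641)) = 64.826091
iter 1: u=1.410520  f(a)=+6.326e+00  f'(a)=-2.271e+00  a ← 64.826091 − (+6.326e+00/-2.271e+00) = 67.612315
iter 2: u=1.352394  f(a)=+4.307e-01  f'(a)=-1.971e+00  a ← 67.612315 − (+4.307e-01/-1.971e+00) = 67.830846
iter 3: u=1.348037  f(a)=+2.319e-03  f'(a)=-1.950e+00  a ← 67.830846 − (+2.319e-03/-1.950e+00) = 67.832035
iter 4: u=1.348014  f(a)=+6.803e-08  f'(a)=-1.950e+00  a ← 67.832035 − (+6.803e-08/-1.950e+00) = 67.832036
iter 5: u=1.348014  f(a)=-2.842e-14  f'(a)=-1.950e+00  a ← 67.832036 − (-2.842e-14/-1.950e+00) = 67.832036
converged: |Δa| < 1e-12 after 5 iterations
sag = a·(cosh(S/(2a)) − 1) = 67.832036·(cosh(1.348014) − 1) = 71.546726
T_max/T_min = cosh(S/(2a)) = 2.054763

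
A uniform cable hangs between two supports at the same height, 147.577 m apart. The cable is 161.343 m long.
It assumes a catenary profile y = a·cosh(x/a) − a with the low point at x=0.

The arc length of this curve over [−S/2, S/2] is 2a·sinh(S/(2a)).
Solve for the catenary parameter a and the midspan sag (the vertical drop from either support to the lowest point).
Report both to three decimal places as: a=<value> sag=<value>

a=99.983 sag=28.487

seed: a₀ = √(S³/(24(L−S))) = √(147.577³/(24·13.766)) = 98.632153
iter 1: u=0.748118  f(a)=+3.904e-01  f'(a)=-2.951e-01  a ← 98.632153 − (+3.904e-01/-2.951e-01) = 99.955206
iter 2: u=0.738216  f(a)=+7.994e-03  f'(a)=-2.831e-01  a ← 99.955206 − (+7.994e-03/-2.831e-01) = 99.983443
iter 3: u=0.738007  f(a)=+3.507e-06  f'(a)=-2.829e-01  a ← 99.983443 − (+3.507e-06/-2.829e-01) = 99.983456
iter 4: u=0.738007  f(a)=+6.537e-13  f'(a)=-2.829e-01  a ← 99.983456 − (+6.537e-13/-2.829e-01) = 99.983456
converged: |Δa| < 1e-12 after 4 iterations
sag = a·(cosh(S/(2a)) − 1) = 99.983456·(cosh(0.738007) − 1) = 28.486706
T_max/T_min = cosh(S/(2a)) = 1.284914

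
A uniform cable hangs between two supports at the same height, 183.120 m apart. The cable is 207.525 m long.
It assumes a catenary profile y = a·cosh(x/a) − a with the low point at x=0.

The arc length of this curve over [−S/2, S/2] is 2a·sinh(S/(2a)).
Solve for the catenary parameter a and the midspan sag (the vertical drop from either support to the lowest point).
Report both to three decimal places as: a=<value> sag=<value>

seed: a₀ = √(S³/(24(L−S))) = √(183.120³/(24·24.405)) = 102.390259
iter 1: u=0.894226  f(a)=+9.945e-01  f'(a)=-5.159e-01  a ← 102.390259 − (+9.945e-01/-5.159e-01) = 104.317936
iter 2: u=0.877701  f(a)=+2.878e-02  f'(a)=-4.865e-01  a ← 104.317936 − (+2.878e-02/-4.865e-01) = 104.377100
iter 3: u=0.877204  f(a)=+2.570e-05  f'(a)=-4.856e-01  a ← 104.377100 − (+2.570e-05/-4.856e-01) = 104.377153
iter 4: u=0.877203  f(a)=+2.049e-11  f'(a)=-4.856e-01  a ← 104.377153 − (+2.049e-11/-4.856e-01) = 104.377153
converged: |Δa| < 1e-12 after 4 iterations
sag = a·(cosh(S/(2a)) − 1) = 104.377153·(cosh(0.877203) − 1) = 42.800449
T_max/T_min = cosh(S/(2a)) = 1.410056

a=104.377 sag=42.800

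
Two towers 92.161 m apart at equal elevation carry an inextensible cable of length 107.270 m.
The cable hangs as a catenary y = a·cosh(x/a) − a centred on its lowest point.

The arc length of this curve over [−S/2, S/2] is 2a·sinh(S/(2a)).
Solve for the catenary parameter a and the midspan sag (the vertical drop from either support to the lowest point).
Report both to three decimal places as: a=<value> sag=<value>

a=47.564 sag=24.123

seed: a₀ = √(S³/(24(L−S))) = √(92.161³/(24·15.109)) = 46.461934
iter 1: u=0.991790  f(a)=+7.607e-01  f'(a)=-7.166e-01  a ← 46.461934 − (+7.607e-01/-7.166e-01) = 47.523464
iter 2: u=0.969637  f(a)=+2.685e-02  f'(a)=-6.669e-01  a ← 47.523464 − (+2.685e-02/-6.669e-01) = 47.563731
iter 3: u=0.968816  f(a)=+3.617e-05  f'(a)=-6.651e-01  a ← 47.563731 − (+3.617e-05/-6.651e-01) = 47.563785
iter 4: u=0.968815  f(a)=+6.580e-11  f'(a)=-6.651e-01  a ← 47.563785 − (+6.580e-11/-6.651e-01) = 47.563785
iter 5: u=0.968815  f(a)=+0.000e+00  f'(a)=-6.651e-01  a ← 47.563785 − (+0.000e+00/-6.651e-01) = 47.563785
converged: |Δa| < 1e-12 after 5 iterations
sag = a·(cosh(S/(2a)) − 1) = 47.563785·(cosh(0.968815) − 1) = 24.123221
T_max/T_min = cosh(S/(2a)) = 1.507176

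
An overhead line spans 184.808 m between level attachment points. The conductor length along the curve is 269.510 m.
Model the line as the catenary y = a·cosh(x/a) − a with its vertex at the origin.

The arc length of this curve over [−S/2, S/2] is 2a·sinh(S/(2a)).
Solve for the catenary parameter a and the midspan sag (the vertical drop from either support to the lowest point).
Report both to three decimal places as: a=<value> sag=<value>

a=59.210 sag=87.980

seed: a₀ = √(S³/(24(L−S))) = √(184.808³/(24·84.702)) = 55.722257
iter 1: u=1.658296  f(a)=+1.244e+01  f'(a)=-3.963e+00  a ← 55.722257 − (+1.244e+01/-3.963e+00) = 58.861284
iter 2: u=1.569860  f(a)=+1.128e+00  f'(a)=-3.273e+00  a ← 58.861284 − (+1.128e+00/-3.273e+00) = 59.206020
iter 3: u=1.560720  f(a)=+1.133e-02  f'(a)=-3.208e+00  a ← 59.206020 − (+1.133e-02/-3.208e+00) = 59.209554
iter 4: u=1.560627  f(a)=+1.169e-06  f'(a)=-3.207e+00  a ← 59.209554 − (+1.169e-06/-3.207e+00) = 59.209554
iter 5: u=1.560627  f(a)=+0.000e+00  f'(a)=-3.207e+00  a ← 59.209554 − (+0.000e+00/-3.207e+00) = 59.209554
converged: |Δa| < 1e-12 after 5 iterations
sag = a·(cosh(S/(2a)) − 1) = 59.209554·(cosh(1.560627) − 1) = 87.979716
T_max/T_min = cosh(S/(2a)) = 2.485904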